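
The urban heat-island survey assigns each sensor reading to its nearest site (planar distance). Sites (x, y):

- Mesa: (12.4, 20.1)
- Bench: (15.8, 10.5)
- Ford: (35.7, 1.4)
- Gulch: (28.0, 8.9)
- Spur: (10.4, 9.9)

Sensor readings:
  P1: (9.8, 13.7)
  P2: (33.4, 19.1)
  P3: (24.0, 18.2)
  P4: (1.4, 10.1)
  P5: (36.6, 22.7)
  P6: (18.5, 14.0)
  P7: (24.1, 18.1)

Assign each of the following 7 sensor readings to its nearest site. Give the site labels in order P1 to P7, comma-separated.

P1 → Spur (d²=14.80)
P2 → Gulch (d²=133.20)
P3 → Gulch (d²=102.49)
P4 → Spur (d²=81.04)
P5 → Gulch (d²=264.40)
P6 → Bench (d²=19.54)
P7 → Gulch (d²=99.85)

Spur, Gulch, Gulch, Spur, Gulch, Bench, Gulch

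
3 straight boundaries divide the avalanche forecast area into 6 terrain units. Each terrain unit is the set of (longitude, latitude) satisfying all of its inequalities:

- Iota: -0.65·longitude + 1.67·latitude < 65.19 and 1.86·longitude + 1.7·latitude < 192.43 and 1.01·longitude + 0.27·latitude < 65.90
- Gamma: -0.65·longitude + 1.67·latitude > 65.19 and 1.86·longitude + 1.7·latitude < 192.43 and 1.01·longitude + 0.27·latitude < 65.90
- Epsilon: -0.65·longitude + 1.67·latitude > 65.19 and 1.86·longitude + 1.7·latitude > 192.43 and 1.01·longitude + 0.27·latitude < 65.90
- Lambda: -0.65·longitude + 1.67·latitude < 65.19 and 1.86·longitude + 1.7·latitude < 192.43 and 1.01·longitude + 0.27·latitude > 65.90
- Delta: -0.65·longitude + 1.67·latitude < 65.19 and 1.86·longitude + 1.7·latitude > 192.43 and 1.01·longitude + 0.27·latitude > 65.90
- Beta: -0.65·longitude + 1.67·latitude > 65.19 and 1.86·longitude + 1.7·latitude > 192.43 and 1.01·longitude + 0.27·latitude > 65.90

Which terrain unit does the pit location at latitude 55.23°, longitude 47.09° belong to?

-0.65·47.09 + 1.67·55.23 = 61.626, which is < 65.19
1.86·47.09 + 1.7·55.23 = 181.478, which is < 192.43
1.01·47.09 + 0.27·55.23 = 62.473, which is < 65.90
This sign pattern matches Iota.

Iota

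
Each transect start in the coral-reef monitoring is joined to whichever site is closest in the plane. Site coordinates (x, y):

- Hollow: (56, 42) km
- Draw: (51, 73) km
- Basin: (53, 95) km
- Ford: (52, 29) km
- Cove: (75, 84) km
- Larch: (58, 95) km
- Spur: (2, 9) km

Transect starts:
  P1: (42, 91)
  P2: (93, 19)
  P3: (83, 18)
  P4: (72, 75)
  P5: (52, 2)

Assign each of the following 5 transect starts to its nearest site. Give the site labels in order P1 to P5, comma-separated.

Basin, Ford, Ford, Cove, Ford

P1 → Basin (d²=137.00)
P2 → Ford (d²=1781.00)
P3 → Ford (d²=1082.00)
P4 → Cove (d²=90.00)
P5 → Ford (d²=729.00)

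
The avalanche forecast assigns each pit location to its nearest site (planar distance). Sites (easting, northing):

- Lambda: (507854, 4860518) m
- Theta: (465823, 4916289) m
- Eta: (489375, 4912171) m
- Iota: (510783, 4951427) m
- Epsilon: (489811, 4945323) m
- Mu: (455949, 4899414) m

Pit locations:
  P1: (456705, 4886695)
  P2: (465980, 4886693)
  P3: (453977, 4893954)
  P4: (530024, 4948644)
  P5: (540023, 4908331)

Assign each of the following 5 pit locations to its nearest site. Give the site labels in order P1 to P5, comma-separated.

P1 → Mu (d²=162344497.00)
P2 → Mu (d²=262444802.00)
P3 → Mu (d²=33700384.00)
P4 → Iota (d²=377961170.00)
P5 → Eta (d²=2579965504.00)

Mu, Mu, Mu, Iota, Eta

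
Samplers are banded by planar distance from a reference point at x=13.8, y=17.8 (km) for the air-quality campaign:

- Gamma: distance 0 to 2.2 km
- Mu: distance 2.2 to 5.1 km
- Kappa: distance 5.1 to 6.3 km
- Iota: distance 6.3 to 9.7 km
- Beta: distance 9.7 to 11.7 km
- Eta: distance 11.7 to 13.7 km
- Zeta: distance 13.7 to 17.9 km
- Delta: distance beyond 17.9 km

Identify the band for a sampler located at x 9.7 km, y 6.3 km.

Eta

Distance = √((9.7−13.8)² + (6.3−17.8)²) = √(16.810 + 132.250) = 12.209 km.
11.7 ≤ 12.209 < 13.7 → Eta.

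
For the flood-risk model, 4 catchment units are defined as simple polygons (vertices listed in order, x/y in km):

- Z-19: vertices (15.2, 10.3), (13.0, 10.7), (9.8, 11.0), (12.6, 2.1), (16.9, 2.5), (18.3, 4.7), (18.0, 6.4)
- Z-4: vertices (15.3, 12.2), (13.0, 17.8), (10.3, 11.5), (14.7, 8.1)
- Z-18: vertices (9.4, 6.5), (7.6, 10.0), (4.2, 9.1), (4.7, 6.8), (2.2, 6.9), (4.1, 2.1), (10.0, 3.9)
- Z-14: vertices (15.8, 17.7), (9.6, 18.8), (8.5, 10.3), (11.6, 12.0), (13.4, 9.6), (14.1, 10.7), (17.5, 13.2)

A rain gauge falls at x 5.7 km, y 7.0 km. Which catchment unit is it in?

Z-18

Cast a ray rightward from (5.7, 7.0). For each polygon, the edges (by vertex number in listed order) whose endpoints lie on opposite sides of y = 7.0, where each meets that height, and whether that is right or left of the point:
Z-19: 3–4 at x≈11.06 (right), 7–1 at x≈17.57 (right) → 2 crossings.
Z-4: no edge straddles that height → 0 crossings.
Z-18: 1–2 at x≈9.14 (right), 3–4 at x≈4.66 (left) → 1 crossing.
Z-14: no edge straddles that height → 0 crossings.
Only Z-18 has an odd count, so the point is inside Z-18.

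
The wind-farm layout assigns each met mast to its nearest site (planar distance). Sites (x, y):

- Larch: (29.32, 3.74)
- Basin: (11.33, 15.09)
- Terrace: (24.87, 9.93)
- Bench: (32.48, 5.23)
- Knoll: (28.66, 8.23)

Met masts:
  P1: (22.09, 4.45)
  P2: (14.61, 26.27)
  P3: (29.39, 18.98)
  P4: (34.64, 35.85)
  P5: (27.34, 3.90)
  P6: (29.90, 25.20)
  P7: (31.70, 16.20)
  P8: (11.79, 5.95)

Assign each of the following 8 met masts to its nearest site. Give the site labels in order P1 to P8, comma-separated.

P1 → Terrace (d²=37.76)
P2 → Basin (d²=135.75)
P3 → Terrace (d²=102.33)
P4 → Terrace (d²=767.30)
P5 → Larch (d²=3.95)
P6 → Terrace (d²=258.47)
P7 → Knoll (d²=72.76)
P8 → Basin (d²=83.75)

Terrace, Basin, Terrace, Terrace, Larch, Terrace, Knoll, Basin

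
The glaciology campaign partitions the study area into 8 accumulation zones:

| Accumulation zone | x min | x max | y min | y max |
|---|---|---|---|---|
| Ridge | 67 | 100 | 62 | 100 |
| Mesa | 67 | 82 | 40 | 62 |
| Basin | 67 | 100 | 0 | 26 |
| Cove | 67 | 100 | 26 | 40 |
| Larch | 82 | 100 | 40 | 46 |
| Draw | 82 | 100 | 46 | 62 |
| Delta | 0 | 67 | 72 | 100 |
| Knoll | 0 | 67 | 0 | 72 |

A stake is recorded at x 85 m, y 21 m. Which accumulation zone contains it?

The point has x = 85 and y = 21.
Only Basin satisfies 67 ≤ x ≤ 100 and 0 ≤ y ≤ 26.

Basin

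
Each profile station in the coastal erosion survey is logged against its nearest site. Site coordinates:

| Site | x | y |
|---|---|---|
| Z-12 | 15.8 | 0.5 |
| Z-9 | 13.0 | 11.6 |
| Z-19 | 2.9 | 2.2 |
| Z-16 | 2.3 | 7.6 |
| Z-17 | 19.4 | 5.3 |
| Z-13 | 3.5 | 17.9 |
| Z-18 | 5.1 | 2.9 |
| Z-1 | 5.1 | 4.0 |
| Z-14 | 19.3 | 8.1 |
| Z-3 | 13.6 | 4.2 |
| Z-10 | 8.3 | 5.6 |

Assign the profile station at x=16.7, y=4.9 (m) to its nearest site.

Z-17

Squared distances to each site:
Z-12: 20.170; Z-9: 58.580; Z-19: 197.730; Z-16: 214.650; Z-17: 7.450; Z-13: 343.240; Z-18: 138.560; Z-1: 135.370; Z-14: 17.000; Z-3: 10.100; Z-10: 71.050.
Minimum at Z-17.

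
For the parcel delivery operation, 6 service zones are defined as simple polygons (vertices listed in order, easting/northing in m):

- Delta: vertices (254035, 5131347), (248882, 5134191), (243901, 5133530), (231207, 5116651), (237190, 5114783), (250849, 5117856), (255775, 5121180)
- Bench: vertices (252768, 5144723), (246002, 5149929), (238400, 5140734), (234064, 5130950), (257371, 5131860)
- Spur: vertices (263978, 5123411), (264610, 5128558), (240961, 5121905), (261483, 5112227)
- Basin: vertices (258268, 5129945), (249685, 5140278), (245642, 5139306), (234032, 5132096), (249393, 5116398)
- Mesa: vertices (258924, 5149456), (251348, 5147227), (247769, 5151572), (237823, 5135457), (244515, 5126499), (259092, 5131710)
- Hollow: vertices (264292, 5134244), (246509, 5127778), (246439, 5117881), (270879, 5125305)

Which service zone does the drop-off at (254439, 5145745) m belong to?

Cast a ray rightward from (254439, 5145745). For each polygon, the edges (by vertex number in listed order) whose endpoints lie on opposite sides of northing = 5145745, where each meets that height, and whether that is right or left of the point:
Delta: no edge straddles that height → 0 crossings.
Bench: 1–2 at easting≈251439.8 (left), 2–3 at easting≈242542.9 (left) → 0 crossings.
Spur: no edge straddles that height → 0 crossings.
Basin: no edge straddles that height → 0 crossings.
Mesa: 3–4 at easting≈244172.6 (left), 6–1 at easting≈258959.1 (right) → 1 crossing.
Hollow: no edge straddles that height → 0 crossings.
Only Mesa has an odd count, so the point is inside Mesa.

Mesa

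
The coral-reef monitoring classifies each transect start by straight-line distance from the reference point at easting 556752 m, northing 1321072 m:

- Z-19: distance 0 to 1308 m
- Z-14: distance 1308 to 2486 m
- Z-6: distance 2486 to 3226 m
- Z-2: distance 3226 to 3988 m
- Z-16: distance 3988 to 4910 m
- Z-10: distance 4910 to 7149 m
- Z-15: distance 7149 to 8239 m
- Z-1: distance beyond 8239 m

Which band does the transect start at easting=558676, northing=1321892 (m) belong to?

Z-14

Distance = √((558676−556752)² + (1321892−1321072)²) = √(3701776.000 + 672400.000) = 2091.453 m.
1308 ≤ 2091.453 < 2486 → Z-14.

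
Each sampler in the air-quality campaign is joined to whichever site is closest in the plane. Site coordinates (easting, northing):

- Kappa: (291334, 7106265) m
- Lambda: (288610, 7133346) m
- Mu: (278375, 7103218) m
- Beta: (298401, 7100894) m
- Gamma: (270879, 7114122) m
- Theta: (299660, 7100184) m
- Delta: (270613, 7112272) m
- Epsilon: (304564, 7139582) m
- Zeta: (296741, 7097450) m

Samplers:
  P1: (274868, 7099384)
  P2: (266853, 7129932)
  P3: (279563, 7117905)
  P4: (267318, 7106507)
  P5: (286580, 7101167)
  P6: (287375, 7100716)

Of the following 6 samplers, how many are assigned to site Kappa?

2

P1 → Mu
P2 → Gamma
P3 → Gamma
P4 → Delta
P5 → Kappa
P6 → Kappa
2 of the 6 go to Kappa.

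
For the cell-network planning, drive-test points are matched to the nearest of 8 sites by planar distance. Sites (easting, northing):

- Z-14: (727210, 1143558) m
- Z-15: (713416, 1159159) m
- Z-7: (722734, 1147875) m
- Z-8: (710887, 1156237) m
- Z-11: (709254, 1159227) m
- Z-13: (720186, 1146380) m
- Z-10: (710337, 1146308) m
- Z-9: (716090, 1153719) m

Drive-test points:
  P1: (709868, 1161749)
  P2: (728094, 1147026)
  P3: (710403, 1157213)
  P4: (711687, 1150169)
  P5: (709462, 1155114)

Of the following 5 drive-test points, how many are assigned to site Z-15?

0

P1 → Z-11
P2 → Z-14
P3 → Z-8
P4 → Z-10
P5 → Z-8
0 of the 5 go to Z-15.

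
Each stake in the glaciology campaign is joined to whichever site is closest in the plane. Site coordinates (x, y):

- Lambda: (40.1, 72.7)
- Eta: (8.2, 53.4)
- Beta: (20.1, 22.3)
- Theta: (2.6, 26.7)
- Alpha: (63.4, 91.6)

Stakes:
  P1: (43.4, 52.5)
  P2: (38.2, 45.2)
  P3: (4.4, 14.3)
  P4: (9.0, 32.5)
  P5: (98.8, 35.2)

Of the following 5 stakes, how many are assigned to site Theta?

2

P1 → Lambda
P2 → Lambda
P3 → Theta
P4 → Theta
P5 → Alpha
2 of the 5 go to Theta.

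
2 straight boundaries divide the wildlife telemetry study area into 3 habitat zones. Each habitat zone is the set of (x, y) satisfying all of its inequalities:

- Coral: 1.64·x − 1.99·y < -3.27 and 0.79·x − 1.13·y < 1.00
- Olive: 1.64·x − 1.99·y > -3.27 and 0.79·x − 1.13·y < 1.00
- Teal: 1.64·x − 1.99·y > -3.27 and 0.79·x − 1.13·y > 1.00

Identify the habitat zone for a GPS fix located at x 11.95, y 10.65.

1.64·11.95 − 1.99·10.65 = -1.596, which is > -3.27
0.79·11.95 − 1.13·10.65 = -2.594, which is < 1.00
This sign pattern matches Olive.

Olive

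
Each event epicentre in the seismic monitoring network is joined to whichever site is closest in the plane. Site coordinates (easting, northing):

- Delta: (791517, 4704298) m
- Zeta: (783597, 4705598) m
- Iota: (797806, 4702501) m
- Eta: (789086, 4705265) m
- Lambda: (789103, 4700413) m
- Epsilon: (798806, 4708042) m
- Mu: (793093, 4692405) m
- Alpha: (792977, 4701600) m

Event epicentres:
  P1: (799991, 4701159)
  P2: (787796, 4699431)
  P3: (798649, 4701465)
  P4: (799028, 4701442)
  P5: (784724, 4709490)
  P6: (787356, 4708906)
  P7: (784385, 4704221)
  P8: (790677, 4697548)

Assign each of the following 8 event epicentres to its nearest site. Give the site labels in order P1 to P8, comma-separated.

Iota, Lambda, Iota, Iota, Zeta, Eta, Zeta, Lambda

P1 → Iota (d²=6575189.00)
P2 → Lambda (d²=2672573.00)
P3 → Iota (d²=1783945.00)
P4 → Iota (d²=2614765.00)
P5 → Zeta (d²=16417793.00)
P6 → Eta (d²=16249781.00)
P7 → Zeta (d²=2517073.00)
P8 → Lambda (d²=10685701.00)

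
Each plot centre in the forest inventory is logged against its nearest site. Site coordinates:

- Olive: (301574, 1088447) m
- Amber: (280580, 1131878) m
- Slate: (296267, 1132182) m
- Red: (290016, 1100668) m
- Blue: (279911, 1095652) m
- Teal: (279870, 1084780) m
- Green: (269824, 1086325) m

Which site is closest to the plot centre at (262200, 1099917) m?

Green

Squared distances to each site:
Olive: 1681872776.000; Amber: 1359329921.000; Slate: 2201590714.000; Red: 774293857.000; Blue: 331869746.000; Teal: 541357669.000; Green: 242867840.000.
Minimum at Green.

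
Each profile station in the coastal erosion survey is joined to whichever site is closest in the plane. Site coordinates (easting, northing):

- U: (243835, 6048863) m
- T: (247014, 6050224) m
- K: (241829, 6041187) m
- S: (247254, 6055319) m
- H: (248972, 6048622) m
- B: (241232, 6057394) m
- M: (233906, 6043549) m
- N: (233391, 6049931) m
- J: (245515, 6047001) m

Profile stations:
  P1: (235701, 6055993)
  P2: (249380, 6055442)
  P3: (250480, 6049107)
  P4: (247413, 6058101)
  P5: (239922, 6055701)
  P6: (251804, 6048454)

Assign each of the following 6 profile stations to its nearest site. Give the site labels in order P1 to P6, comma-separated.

P1 → B (d²=32554762.00)
P2 → S (d²=4535005.00)
P3 → H (d²=2509289.00)
P4 → S (d²=7764805.00)
P5 → B (d²=4582349.00)
P6 → H (d²=8048448.00)

B, S, H, S, B, H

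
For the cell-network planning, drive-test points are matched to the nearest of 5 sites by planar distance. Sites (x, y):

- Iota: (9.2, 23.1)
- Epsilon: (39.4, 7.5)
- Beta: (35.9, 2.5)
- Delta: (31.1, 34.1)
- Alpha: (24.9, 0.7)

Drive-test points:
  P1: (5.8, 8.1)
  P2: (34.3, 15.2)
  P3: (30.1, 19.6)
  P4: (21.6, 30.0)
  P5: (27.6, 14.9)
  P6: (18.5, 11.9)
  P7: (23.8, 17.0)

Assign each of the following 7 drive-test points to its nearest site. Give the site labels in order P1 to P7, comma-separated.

Iota, Epsilon, Delta, Delta, Epsilon, Alpha, Iota

P1 → Iota (d²=236.56)
P2 → Epsilon (d²=85.30)
P3 → Delta (d²=211.25)
P4 → Delta (d²=107.06)
P5 → Epsilon (d²=194.00)
P6 → Alpha (d²=166.40)
P7 → Iota (d²=250.37)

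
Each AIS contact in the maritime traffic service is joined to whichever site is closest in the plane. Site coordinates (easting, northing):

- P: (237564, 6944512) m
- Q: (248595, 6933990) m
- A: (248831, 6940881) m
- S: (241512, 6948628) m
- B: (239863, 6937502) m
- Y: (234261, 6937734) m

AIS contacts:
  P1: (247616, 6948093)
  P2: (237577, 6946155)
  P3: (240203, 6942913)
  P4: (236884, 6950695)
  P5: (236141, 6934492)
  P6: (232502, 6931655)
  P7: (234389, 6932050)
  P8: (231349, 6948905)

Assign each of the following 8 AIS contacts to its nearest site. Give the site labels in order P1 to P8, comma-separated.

P1 → S (d²=37545041.00)
P2 → P (d²=2699618.00)
P3 → P (d²=9521122.00)
P4 → S (d²=25690873.00)
P5 → Y (d²=14044964.00)
P6 → Y (d²=40048322.00)
P7 → Y (d²=32324240.00)
P8 → P (d²=57924674.00)

S, P, P, S, Y, Y, Y, P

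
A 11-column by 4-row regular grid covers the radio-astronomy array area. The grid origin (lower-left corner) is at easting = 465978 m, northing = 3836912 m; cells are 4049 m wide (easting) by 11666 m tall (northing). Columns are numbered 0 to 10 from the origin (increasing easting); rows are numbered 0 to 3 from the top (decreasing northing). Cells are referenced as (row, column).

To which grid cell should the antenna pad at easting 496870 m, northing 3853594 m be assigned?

Column index: ⌊(496870 − 465978) / 4049⌋ = ⌊7.630⌋ = 7
Row offset from origin: ⌊(3853594 − 3836912) / 11666⌋ = ⌊1.430⌋ = 1 → row 2 (counted from top)

(2, 7)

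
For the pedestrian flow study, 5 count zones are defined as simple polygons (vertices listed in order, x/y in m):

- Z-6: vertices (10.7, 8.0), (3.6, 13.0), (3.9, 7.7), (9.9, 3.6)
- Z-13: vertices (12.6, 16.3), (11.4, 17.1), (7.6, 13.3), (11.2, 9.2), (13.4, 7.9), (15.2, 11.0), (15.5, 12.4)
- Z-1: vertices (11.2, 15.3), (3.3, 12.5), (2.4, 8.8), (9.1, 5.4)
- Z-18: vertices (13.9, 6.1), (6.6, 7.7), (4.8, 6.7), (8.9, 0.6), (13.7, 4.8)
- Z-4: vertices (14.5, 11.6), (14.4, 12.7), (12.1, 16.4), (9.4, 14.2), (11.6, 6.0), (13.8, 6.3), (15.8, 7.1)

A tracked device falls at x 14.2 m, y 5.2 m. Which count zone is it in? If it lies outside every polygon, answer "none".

none

Cast a ray rightward from (14.2, 5.2). For each polygon, the edges (by vertex number in listed order) whose endpoints lie on opposite sides of y = 5.2, where each meets that height, and whether that is right or left of the point:
Z-6: 3–4 at x≈7.56 (left), 4–1 at x≈10.19 (left) → 0 crossings.
Z-13: no edge straddles that height → 0 crossings.
Z-1: no edge straddles that height → 0 crossings.
Z-18: 3–4 at x≈5.81 (left), 5–1 at x≈13.76 (left) → 0 crossings.
Z-4: no edge straddles that height → 0 crossings.
All counts are even, so the point lies outside every listed polygon.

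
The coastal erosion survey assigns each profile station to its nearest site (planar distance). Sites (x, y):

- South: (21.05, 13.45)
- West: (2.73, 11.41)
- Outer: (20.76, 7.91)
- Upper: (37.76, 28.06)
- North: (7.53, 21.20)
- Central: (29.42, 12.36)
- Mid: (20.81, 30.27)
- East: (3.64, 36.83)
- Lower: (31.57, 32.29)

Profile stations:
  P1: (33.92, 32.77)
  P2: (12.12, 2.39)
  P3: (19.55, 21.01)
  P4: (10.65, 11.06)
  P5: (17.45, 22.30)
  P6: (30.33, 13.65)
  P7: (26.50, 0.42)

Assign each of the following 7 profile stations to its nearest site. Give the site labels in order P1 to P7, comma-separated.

Lower, Outer, South, West, Mid, Central, Outer

P1 → Lower (d²=5.75)
P2 → Outer (d²=105.12)
P3 → South (d²=59.40)
P4 → West (d²=62.85)
P5 → Mid (d²=74.81)
P6 → Central (d²=2.49)
P7 → Outer (d²=89.05)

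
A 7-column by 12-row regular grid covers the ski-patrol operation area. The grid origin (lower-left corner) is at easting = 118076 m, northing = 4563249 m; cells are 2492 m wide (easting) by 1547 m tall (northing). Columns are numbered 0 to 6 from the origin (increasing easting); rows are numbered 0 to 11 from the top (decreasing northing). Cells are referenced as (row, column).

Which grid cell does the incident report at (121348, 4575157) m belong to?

Column index: ⌊(121348 − 118076) / 2492⌋ = ⌊1.313⌋ = 1
Row offset from origin: ⌊(4575157 − 4563249) / 1547⌋ = ⌊7.697⌋ = 7 → row 4 (counted from top)

(4, 1)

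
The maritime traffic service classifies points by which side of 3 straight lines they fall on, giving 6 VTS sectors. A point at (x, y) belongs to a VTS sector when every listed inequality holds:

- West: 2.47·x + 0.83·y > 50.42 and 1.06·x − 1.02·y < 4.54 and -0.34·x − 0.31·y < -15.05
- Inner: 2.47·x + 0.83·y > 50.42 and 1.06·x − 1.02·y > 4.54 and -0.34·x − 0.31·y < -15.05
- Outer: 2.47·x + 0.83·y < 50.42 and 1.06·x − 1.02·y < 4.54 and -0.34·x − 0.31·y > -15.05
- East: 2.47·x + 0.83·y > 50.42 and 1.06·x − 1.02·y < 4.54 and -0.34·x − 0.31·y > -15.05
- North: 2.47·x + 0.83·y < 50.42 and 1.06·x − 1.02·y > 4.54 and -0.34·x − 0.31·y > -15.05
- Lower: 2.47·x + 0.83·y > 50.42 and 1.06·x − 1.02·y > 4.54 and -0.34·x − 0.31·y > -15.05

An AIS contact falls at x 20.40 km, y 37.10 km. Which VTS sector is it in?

2.47·20.40 + 0.83·37.10 = 81.181, which is > 50.42
1.06·20.40 − 1.02·37.10 = -16.218, which is < 4.54
-0.34·20.40 − 0.31·37.10 = -18.437, which is < -15.05
This sign pattern matches West.

West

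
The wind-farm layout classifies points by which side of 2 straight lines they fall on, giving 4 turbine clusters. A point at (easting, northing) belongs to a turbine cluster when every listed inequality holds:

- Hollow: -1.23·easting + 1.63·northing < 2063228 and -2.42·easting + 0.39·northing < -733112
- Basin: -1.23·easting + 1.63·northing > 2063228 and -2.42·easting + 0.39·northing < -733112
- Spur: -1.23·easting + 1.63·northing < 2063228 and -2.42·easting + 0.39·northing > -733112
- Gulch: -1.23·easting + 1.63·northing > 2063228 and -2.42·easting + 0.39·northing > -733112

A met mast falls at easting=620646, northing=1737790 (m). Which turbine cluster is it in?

Basin

-1.23·620646 + 1.63·1737790 = 2069203.120, which is > 2063228
-2.42·620646 + 0.39·1737790 = -824225.220, which is < -733112
This sign pattern matches Basin.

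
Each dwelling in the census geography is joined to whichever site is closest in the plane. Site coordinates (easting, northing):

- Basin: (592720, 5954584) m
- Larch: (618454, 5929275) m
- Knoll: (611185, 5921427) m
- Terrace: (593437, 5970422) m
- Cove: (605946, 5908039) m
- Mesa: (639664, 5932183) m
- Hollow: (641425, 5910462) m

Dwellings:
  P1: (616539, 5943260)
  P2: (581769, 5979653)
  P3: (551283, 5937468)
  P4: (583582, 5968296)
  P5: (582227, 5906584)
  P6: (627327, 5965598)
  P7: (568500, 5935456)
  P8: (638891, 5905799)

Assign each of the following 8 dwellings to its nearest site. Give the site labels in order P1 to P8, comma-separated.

Larch, Terrace, Basin, Terrace, Cove, Terrace, Basin, Hollow

P1 → Larch (d²=199247450.00)
P2 → Terrace (d²=221353585.00)
P3 → Basin (d²=2009982425.00)
P4 → Terrace (d²=101640901.00)
P5 → Cove (d²=564707986.00)
P6 → Terrace (d²=1171803076.00)
P7 → Basin (d²=952488784.00)
P8 → Hollow (d²=28164725.00)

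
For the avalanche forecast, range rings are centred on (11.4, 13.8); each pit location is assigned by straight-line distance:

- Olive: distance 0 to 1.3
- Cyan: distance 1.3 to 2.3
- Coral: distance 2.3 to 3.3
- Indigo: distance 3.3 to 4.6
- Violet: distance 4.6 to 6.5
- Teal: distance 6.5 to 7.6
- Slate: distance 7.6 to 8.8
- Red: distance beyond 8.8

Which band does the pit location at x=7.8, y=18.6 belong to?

Distance = √((7.8−11.4)² + (18.6−13.8)²) = √(12.960 + 23.040) = 6.000.
4.6 ≤ 6.000 < 6.5 → Violet.

Violet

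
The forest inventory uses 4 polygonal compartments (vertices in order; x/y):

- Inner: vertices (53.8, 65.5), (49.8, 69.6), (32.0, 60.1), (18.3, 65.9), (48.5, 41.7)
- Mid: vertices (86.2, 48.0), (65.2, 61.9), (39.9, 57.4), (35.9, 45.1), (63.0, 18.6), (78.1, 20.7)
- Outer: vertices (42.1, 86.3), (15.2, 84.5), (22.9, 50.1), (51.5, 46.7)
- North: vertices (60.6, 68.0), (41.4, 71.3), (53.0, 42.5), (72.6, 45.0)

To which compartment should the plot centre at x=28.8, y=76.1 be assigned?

Outer

Cast a ray rightward from (28.8, 76.1). For each polygon, the edges (by vertex number in listed order) whose endpoints lie on opposite sides of y = 76.1, where each meets that height, and whether that is right or left of the point:
Inner: no edge straddles that height → 0 crossings.
Mid: no edge straddles that height → 0 crossings.
Outer: 2–3 at x≈17.08 (left), 4–1 at x≈44.52 (right) → 1 crossing.
North: no edge straddles that height → 0 crossings.
Only Outer has an odd count, so the point is inside Outer.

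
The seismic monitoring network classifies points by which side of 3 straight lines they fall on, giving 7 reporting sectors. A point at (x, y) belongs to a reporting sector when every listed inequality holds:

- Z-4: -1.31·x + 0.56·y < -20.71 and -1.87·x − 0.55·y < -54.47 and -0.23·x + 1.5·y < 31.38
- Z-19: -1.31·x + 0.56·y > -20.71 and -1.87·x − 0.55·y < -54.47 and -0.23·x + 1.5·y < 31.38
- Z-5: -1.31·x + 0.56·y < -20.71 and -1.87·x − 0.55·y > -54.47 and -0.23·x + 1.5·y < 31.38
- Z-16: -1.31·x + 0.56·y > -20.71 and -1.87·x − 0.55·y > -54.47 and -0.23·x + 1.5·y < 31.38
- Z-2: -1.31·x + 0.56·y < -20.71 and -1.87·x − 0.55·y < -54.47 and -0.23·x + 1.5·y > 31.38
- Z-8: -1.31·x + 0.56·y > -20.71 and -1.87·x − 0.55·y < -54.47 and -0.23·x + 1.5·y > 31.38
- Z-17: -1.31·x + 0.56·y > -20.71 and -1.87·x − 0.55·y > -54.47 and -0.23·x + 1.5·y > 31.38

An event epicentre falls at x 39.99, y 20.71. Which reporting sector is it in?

Z-4

-1.31·39.99 + 0.56·20.71 = -40.789, which is < -20.71
-1.87·39.99 − 0.55·20.71 = -86.172, which is < -54.47
-0.23·39.99 + 1.5·20.71 = 21.867, which is < 31.38
This sign pattern matches Z-4.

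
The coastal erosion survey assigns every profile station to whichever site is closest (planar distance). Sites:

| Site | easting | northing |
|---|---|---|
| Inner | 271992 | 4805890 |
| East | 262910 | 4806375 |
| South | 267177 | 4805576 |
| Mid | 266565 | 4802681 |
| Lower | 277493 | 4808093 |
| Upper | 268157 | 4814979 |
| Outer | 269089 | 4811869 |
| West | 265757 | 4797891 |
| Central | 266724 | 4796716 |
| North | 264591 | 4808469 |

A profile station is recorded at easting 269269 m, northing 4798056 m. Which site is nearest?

Central

Squared distances to each site:
Inner: 68786285.000; East: 109642642.000; South: 60926864.000; Mid: 28702241.000; Lower: 168375545.000; Upper: 287624473.000; Outer: 190831369.000; West: 12361369.000; Central: 8272625.000; North: 130314253.000.
Minimum at Central.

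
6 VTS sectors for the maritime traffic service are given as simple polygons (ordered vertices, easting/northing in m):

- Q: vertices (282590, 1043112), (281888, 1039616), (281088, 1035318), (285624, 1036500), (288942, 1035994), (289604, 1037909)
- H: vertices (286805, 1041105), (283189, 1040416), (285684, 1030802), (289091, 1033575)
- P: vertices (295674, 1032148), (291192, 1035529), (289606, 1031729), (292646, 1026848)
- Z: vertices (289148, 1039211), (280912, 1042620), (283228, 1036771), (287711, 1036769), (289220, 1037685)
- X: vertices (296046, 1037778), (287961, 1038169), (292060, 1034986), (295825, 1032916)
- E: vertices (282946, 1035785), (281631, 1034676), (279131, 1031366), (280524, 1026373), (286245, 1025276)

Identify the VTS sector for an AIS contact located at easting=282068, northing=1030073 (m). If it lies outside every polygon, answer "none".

Cast a ray rightward from (282068, 1030073). For each polygon, the edges (by vertex number in listed order) whose endpoints lie on opposite sides of northing = 1030073, where each meets that height, and whether that is right or left of the point:
Q: no edge straddles that height → 0 crossings.
H: no edge straddles that height → 0 crossings.
P: 3–4 at easting≈290637.4 (right), 4–1 at easting≈294488.5 (right) → 2 crossings.
Z: no edge straddles that height → 0 crossings.
X: no edge straddles that height → 0 crossings.
E: 3–4 at easting≈279491.7 (left), 5–1 at easting≈284739.1 (right) → 1 crossing.
Only E has an odd count, so the point is inside E.

E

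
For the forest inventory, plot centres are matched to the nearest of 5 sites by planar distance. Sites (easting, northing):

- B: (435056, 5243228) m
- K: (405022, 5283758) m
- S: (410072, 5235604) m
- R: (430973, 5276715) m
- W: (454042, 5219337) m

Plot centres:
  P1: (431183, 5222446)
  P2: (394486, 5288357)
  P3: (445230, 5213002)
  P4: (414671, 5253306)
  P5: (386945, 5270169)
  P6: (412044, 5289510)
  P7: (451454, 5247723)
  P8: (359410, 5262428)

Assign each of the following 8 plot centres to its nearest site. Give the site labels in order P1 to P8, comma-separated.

B, K, W, S, K, K, B, K

P1 → B (d²=446891653.00)
P2 → K (d²=132158097.00)
P3 → W (d²=117783569.00)
P4 → S (d²=334511605.00)
P5 → K (d²=511438850.00)
P6 → K (d²=82393988.00)
P7 → B (d²=289099429.00)
P8 → K (d²=2535423444.00)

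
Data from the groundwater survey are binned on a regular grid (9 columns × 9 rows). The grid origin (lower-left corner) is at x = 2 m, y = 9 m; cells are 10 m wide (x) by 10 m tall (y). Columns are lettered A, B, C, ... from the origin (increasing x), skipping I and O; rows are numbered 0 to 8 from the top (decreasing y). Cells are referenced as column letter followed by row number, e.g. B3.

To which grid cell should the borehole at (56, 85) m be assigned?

Column index: ⌊(56 − 2) / 10⌋ = ⌊5.400⌋ = 5 → column F
Row offset from origin: ⌊(85 − 9) / 10⌋ = ⌊7.600⌋ = 7 → row 1 (counted from top)

F1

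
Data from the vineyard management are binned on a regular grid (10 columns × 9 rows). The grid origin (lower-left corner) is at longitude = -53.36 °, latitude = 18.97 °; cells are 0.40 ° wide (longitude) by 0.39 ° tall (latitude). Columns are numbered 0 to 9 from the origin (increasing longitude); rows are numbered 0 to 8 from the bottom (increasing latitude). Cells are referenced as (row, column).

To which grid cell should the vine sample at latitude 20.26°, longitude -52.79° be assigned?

Column index: ⌊(-52.79 − -53.36) / 0.40⌋ = ⌊1.425⌋ = 1
Row offset from origin: ⌊(20.26 − 18.97) / 0.39⌋ = ⌊3.308⌋ = 3 → row 3

(3, 1)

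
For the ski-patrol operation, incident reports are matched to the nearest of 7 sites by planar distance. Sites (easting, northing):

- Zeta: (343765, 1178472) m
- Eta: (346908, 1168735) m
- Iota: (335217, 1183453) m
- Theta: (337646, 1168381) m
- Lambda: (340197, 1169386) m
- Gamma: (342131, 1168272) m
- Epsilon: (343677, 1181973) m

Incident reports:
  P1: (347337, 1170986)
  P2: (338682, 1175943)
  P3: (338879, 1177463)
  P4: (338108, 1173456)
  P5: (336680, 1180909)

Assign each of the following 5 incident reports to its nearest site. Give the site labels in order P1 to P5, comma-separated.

Eta, Zeta, Zeta, Lambda, Iota

P1 → Eta (d²=5251042.00)
P2 → Zeta (d²=32232730.00)
P3 → Zeta (d²=24891077.00)
P4 → Lambda (d²=20928821.00)
P5 → Iota (d²=8612305.00)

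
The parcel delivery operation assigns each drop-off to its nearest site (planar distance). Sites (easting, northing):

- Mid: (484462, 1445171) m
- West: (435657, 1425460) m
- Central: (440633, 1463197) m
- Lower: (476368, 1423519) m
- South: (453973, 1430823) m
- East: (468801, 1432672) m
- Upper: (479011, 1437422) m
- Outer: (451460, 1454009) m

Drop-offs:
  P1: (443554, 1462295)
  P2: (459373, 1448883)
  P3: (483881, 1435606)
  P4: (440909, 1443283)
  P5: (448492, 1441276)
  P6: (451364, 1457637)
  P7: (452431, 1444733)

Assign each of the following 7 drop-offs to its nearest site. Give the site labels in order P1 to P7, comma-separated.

P1 → Central (d²=9345845.00)
P2 → Outer (d²=88891445.00)
P3 → Upper (d²=27014756.00)
P4 → Outer (d²=226370677.00)
P5 → South (d²=139306570.00)
P6 → Outer (d²=13171600.00)
P7 → Outer (d²=86987017.00)

Central, Outer, Upper, Outer, South, Outer, Outer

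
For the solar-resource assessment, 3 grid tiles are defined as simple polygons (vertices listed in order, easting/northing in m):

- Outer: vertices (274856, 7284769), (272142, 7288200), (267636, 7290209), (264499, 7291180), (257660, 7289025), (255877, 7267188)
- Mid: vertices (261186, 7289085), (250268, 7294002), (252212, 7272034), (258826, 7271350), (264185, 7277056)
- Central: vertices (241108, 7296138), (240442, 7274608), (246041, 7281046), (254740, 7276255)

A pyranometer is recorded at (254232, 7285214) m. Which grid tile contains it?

Mid

Cast a ray rightward from (254232, 7285214). For each polygon, the edges (by vertex number in listed order) whose endpoints lie on opposite sides of northing = 7285214, where each meets that height, and whether that is right or left of the point:
Outer: 1–2 at easting≈274504.0 (right), 5–6 at easting≈257348.8 (right) → 2 crossings.
Mid: 2–3 at easting≈251045.7 (left), 5–1 at easting≈262151.1 (right) → 1 crossing.
Central: 1–2 at easting≈240770.1 (left), 4–1 at easting≈248597.6 (left) → 0 crossings.
Only Mid has an odd count, so the point is inside Mid.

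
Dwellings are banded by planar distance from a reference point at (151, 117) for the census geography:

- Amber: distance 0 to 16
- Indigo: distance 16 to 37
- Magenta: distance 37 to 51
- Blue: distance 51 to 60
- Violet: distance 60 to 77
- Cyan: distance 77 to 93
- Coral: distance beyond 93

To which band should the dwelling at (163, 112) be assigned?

Amber

Distance = √((163−151)² + (112−117)²) = √(144.000 + 25.000) = 13.000.
0 ≤ 13.000 < 16 → Amber.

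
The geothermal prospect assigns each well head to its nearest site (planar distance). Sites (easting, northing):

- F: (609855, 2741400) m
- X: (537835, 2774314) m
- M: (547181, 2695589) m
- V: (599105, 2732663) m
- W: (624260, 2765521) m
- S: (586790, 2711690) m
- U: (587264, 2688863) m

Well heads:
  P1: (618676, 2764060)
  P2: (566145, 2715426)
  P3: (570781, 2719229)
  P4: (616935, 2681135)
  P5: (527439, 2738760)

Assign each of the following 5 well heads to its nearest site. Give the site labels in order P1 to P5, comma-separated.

P1 → W (d²=33315577.00)
P2 → S (d²=440173721.00)
P3 → S (d²=313124602.00)
P4 → U (d²=940090225.00)
P5 → X (d²=1372163732.00)

W, S, S, U, X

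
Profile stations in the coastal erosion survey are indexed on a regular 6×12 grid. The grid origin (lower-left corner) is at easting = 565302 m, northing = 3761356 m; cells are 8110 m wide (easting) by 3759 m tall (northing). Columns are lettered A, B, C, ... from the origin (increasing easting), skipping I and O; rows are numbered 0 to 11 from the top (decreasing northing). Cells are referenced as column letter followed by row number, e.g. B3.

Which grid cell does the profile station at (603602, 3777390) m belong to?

Column index: ⌊(603602 − 565302) / 8110⌋ = ⌊4.723⌋ = 4 → column E
Row offset from origin: ⌊(3777390 − 3761356) / 3759⌋ = ⌊4.265⌋ = 4 → row 7 (counted from top)

E7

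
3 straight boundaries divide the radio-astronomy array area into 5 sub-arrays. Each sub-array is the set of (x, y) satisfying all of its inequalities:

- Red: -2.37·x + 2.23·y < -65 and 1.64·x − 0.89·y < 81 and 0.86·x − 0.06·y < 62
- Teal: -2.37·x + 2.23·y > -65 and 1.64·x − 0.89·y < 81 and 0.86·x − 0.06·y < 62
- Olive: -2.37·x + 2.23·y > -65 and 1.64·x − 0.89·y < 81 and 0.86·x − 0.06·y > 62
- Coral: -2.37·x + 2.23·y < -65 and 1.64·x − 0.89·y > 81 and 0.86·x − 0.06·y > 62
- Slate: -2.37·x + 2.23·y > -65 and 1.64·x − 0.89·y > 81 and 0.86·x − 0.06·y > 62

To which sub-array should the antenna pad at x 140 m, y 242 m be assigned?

Olive

-2.37·140 + 2.23·242 = 207.860, which is > -65
1.64·140 − 0.89·242 = 14.220, which is < 81
0.86·140 − 0.06·242 = 105.880, which is > 62
This sign pattern matches Olive.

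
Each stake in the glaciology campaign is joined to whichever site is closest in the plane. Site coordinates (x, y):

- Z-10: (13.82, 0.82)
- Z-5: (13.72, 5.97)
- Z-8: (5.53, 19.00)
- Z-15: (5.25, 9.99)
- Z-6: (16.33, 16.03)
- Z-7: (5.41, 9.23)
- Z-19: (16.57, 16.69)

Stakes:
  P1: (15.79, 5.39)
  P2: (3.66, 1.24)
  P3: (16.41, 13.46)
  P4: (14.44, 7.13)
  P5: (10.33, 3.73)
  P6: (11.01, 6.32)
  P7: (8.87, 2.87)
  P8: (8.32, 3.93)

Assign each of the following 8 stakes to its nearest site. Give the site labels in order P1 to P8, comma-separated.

P1 → Z-5 (d²=4.62)
P2 → Z-7 (d²=66.90)
P3 → Z-6 (d²=6.61)
P4 → Z-5 (d²=1.86)
P5 → Z-5 (d²=16.51)
P6 → Z-5 (d²=7.47)
P7 → Z-10 (d²=28.71)
P8 → Z-5 (d²=33.32)

Z-5, Z-7, Z-6, Z-5, Z-5, Z-5, Z-10, Z-5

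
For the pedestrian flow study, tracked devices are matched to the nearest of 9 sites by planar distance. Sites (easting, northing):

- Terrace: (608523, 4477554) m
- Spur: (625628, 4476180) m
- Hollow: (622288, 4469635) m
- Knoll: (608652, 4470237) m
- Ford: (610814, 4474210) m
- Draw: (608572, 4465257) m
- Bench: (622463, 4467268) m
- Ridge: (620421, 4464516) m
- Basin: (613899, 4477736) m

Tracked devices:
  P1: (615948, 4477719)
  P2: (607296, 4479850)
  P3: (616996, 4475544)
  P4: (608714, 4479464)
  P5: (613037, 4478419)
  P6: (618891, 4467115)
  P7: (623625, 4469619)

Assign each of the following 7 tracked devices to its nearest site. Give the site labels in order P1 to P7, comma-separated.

Basin, Terrace, Basin, Terrace, Basin, Ridge, Hollow

P1 → Basin (d²=4198690.00)
P2 → Terrace (d²=6777145.00)
P3 → Basin (d²=14396273.00)
P4 → Terrace (d²=3684581.00)
P5 → Basin (d²=1209533.00)
P6 → Ridge (d²=9095701.00)
P7 → Hollow (d²=1787825.00)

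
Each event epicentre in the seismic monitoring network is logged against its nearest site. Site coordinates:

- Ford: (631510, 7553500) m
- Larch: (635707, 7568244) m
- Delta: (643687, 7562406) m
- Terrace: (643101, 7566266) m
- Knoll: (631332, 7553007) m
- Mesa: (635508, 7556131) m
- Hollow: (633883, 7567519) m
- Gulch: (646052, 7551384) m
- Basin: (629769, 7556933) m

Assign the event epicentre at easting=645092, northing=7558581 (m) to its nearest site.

Squared distances to each site:
Ford: 210287285.000; Larch: 181451794.000; Delta: 16604650.000; Terrace: 63023306.000; Knoll: 220407076.000; Mesa: 97855556.000; Hollow: 205529525.000; Gulch: 52718409.000; Basin: 237510233.000.
Minimum at Delta.

Delta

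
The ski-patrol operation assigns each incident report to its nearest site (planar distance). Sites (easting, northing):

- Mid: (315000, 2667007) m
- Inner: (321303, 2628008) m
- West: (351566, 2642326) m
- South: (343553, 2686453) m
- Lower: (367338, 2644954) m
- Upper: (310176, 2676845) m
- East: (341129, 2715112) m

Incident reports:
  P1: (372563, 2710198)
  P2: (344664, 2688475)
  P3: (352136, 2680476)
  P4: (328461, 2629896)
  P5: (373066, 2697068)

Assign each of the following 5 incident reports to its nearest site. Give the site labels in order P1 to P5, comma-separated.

P1 → East (d²=1012243752.00)
P2 → South (d²=5322805.00)
P3 → South (d²=109392418.00)
P4 → Inner (d²=54801508.00)
P5 → South (d²=983695394.00)

East, South, South, Inner, South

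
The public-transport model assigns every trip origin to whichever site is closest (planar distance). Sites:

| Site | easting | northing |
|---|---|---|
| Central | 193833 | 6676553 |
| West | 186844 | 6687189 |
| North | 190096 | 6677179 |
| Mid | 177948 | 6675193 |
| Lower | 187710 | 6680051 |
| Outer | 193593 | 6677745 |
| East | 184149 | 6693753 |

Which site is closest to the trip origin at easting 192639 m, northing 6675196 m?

Squared distances to each site:
Central: 3267085.000; West: 177414074.000; North: 10399138.000; Mid: 215825490.000; Lower: 47866066.000; Outer: 7407517.000; East: 416442349.000.
Minimum at Central.

Central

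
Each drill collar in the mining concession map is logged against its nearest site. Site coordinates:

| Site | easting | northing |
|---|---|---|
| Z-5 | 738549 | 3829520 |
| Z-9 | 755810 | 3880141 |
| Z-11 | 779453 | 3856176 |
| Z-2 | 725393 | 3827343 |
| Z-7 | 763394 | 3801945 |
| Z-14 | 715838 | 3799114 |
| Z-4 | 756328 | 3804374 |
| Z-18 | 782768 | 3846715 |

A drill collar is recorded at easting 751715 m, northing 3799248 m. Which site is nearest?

Z-4

Squared distances to each site:
Z-5: 1089737540.000; Z-9: 6560446474.000; Z-11: 4010193828.000; Z-2: 1482176709.000; Z-7: 143672850.000; Z-14: 1287177085.000; Z-4: 47555645.000; Z-18: 3217404898.000.
Minimum at Z-4.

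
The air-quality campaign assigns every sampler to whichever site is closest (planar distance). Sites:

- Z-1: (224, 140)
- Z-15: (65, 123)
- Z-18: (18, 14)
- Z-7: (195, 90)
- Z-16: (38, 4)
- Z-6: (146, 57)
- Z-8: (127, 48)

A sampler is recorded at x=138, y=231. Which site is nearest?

Squared distances to each site:
Z-1: 15677.000; Z-15: 16993.000; Z-18: 61489.000; Z-7: 23130.000; Z-16: 61529.000; Z-6: 30340.000; Z-8: 33610.000.
Minimum at Z-1.

Z-1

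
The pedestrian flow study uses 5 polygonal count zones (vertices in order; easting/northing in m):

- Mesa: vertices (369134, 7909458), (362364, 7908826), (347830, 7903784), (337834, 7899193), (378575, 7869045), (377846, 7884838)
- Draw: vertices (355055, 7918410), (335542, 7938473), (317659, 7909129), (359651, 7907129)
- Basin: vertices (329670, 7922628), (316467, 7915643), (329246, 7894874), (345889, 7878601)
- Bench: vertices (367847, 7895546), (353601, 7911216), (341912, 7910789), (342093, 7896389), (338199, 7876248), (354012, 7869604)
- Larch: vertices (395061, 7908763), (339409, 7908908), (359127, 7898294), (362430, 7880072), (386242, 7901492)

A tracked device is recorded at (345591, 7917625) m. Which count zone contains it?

Cast a ray rightward from (345591, 7917625). For each polygon, the edges (by vertex number in listed order) whose endpoints lie on opposite sides of northing = 7917625, where each meets that height, and whether that is right or left of the point:
Mesa: no edge straddles that height → 0 crossings.
Draw: 2–3 at easting≈322836.7 (left), 4–1 at easting≈355374.8 (right) → 1 crossing.
Basin: 1–2 at easting≈320213.4 (left), 4–1 at easting≈331513.0 (left) → 0 crossings.
Bench: no edge straddles that height → 0 crossings.
Larch: no edge straddles that height → 0 crossings.
Only Draw has an odd count, so the point is inside Draw.

Draw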